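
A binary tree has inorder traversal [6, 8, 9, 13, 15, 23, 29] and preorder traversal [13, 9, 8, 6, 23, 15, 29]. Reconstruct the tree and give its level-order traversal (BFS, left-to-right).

Inorder:  [6, 8, 9, 13, 15, 23, 29]
Preorder: [13, 9, 8, 6, 23, 15, 29]
Algorithm: preorder visits root first, so consume preorder in order;
for each root, split the current inorder slice at that value into
left-subtree inorder and right-subtree inorder, then recurse.
Recursive splits:
  root=13; inorder splits into left=[6, 8, 9], right=[15, 23, 29]
  root=9; inorder splits into left=[6, 8], right=[]
  root=8; inorder splits into left=[6], right=[]
  root=6; inorder splits into left=[], right=[]
  root=23; inorder splits into left=[15], right=[29]
  root=15; inorder splits into left=[], right=[]
  root=29; inorder splits into left=[], right=[]
Reconstructed level-order: [13, 9, 23, 8, 15, 29, 6]


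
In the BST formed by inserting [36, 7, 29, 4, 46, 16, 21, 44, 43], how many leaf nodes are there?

Tree built from: [36, 7, 29, 4, 46, 16, 21, 44, 43]
Tree (level-order array): [36, 7, 46, 4, 29, 44, None, None, None, 16, None, 43, None, None, 21]
Rule: A leaf has 0 children.
Per-node child counts:
  node 36: 2 child(ren)
  node 7: 2 child(ren)
  node 4: 0 child(ren)
  node 29: 1 child(ren)
  node 16: 1 child(ren)
  node 21: 0 child(ren)
  node 46: 1 child(ren)
  node 44: 1 child(ren)
  node 43: 0 child(ren)
Matching nodes: [4, 21, 43]
Count of leaf nodes: 3


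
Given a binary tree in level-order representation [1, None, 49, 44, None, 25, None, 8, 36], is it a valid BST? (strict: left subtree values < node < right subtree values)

Level-order array: [1, None, 49, 44, None, 25, None, 8, 36]
Validate using subtree bounds (lo, hi): at each node, require lo < value < hi,
then recurse left with hi=value and right with lo=value.
Preorder trace (stopping at first violation):
  at node 1 with bounds (-inf, +inf): OK
  at node 49 with bounds (1, +inf): OK
  at node 44 with bounds (1, 49): OK
  at node 25 with bounds (1, 44): OK
  at node 8 with bounds (1, 25): OK
  at node 36 with bounds (25, 44): OK
No violation found at any node.
Result: Valid BST


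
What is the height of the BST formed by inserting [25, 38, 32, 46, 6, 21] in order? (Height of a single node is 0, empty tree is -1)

Insertion order: [25, 38, 32, 46, 6, 21]
Tree (level-order array): [25, 6, 38, None, 21, 32, 46]
Compute height bottom-up (empty subtree = -1):
  height(21) = 1 + max(-1, -1) = 0
  height(6) = 1 + max(-1, 0) = 1
  height(32) = 1 + max(-1, -1) = 0
  height(46) = 1 + max(-1, -1) = 0
  height(38) = 1 + max(0, 0) = 1
  height(25) = 1 + max(1, 1) = 2
Height = 2


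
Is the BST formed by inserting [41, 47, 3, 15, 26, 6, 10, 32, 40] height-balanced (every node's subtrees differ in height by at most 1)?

Tree (level-order array): [41, 3, 47, None, 15, None, None, 6, 26, None, 10, None, 32, None, None, None, 40]
Definition: a tree is height-balanced if, at every node, |h(left) - h(right)| <= 1 (empty subtree has height -1).
Bottom-up per-node check:
  node 10: h_left=-1, h_right=-1, diff=0 [OK], height=0
  node 6: h_left=-1, h_right=0, diff=1 [OK], height=1
  node 40: h_left=-1, h_right=-1, diff=0 [OK], height=0
  node 32: h_left=-1, h_right=0, diff=1 [OK], height=1
  node 26: h_left=-1, h_right=1, diff=2 [FAIL (|-1-1|=2 > 1)], height=2
  node 15: h_left=1, h_right=2, diff=1 [OK], height=3
  node 3: h_left=-1, h_right=3, diff=4 [FAIL (|-1-3|=4 > 1)], height=4
  node 47: h_left=-1, h_right=-1, diff=0 [OK], height=0
  node 41: h_left=4, h_right=0, diff=4 [FAIL (|4-0|=4 > 1)], height=5
Node 26 violates the condition: |-1 - 1| = 2 > 1.
Result: Not balanced


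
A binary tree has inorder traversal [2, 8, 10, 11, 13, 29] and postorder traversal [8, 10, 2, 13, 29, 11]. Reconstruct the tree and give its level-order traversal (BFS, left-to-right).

Inorder:   [2, 8, 10, 11, 13, 29]
Postorder: [8, 10, 2, 13, 29, 11]
Algorithm: postorder visits root last, so walk postorder right-to-left;
each value is the root of the current inorder slice — split it at that
value, recurse on the right subtree first, then the left.
Recursive splits:
  root=11; inorder splits into left=[2, 8, 10], right=[13, 29]
  root=29; inorder splits into left=[13], right=[]
  root=13; inorder splits into left=[], right=[]
  root=2; inorder splits into left=[], right=[8, 10]
  root=10; inorder splits into left=[8], right=[]
  root=8; inorder splits into left=[], right=[]
Reconstructed level-order: [11, 2, 29, 10, 13, 8]


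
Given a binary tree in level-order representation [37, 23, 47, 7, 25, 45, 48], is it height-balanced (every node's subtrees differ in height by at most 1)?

Tree (level-order array): [37, 23, 47, 7, 25, 45, 48]
Definition: a tree is height-balanced if, at every node, |h(left) - h(right)| <= 1 (empty subtree has height -1).
Bottom-up per-node check:
  node 7: h_left=-1, h_right=-1, diff=0 [OK], height=0
  node 25: h_left=-1, h_right=-1, diff=0 [OK], height=0
  node 23: h_left=0, h_right=0, diff=0 [OK], height=1
  node 45: h_left=-1, h_right=-1, diff=0 [OK], height=0
  node 48: h_left=-1, h_right=-1, diff=0 [OK], height=0
  node 47: h_left=0, h_right=0, diff=0 [OK], height=1
  node 37: h_left=1, h_right=1, diff=0 [OK], height=2
All nodes satisfy the balance condition.
Result: Balanced


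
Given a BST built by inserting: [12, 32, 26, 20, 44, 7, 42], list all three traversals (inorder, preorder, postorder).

Tree insertion order: [12, 32, 26, 20, 44, 7, 42]
Tree (level-order array): [12, 7, 32, None, None, 26, 44, 20, None, 42]
Inorder (L, root, R): [7, 12, 20, 26, 32, 42, 44]
Preorder (root, L, R): [12, 7, 32, 26, 20, 44, 42]
Postorder (L, R, root): [7, 20, 26, 42, 44, 32, 12]


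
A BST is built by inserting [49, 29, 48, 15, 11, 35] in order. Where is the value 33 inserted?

Starting tree (level order): [49, 29, None, 15, 48, 11, None, 35]
Insertion path: 49 -> 29 -> 48 -> 35
Result: insert 33 as left child of 35
Final tree (level order): [49, 29, None, 15, 48, 11, None, 35, None, None, None, 33]


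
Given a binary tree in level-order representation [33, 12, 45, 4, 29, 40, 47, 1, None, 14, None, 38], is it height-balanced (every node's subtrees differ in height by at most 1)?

Tree (level-order array): [33, 12, 45, 4, 29, 40, 47, 1, None, 14, None, 38]
Definition: a tree is height-balanced if, at every node, |h(left) - h(right)| <= 1 (empty subtree has height -1).
Bottom-up per-node check:
  node 1: h_left=-1, h_right=-1, diff=0 [OK], height=0
  node 4: h_left=0, h_right=-1, diff=1 [OK], height=1
  node 14: h_left=-1, h_right=-1, diff=0 [OK], height=0
  node 29: h_left=0, h_right=-1, diff=1 [OK], height=1
  node 12: h_left=1, h_right=1, diff=0 [OK], height=2
  node 38: h_left=-1, h_right=-1, diff=0 [OK], height=0
  node 40: h_left=0, h_right=-1, diff=1 [OK], height=1
  node 47: h_left=-1, h_right=-1, diff=0 [OK], height=0
  node 45: h_left=1, h_right=0, diff=1 [OK], height=2
  node 33: h_left=2, h_right=2, diff=0 [OK], height=3
All nodes satisfy the balance condition.
Result: Balanced


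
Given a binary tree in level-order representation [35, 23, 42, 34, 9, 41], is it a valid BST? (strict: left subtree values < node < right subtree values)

Level-order array: [35, 23, 42, 34, 9, 41]
Validate using subtree bounds (lo, hi): at each node, require lo < value < hi,
then recurse left with hi=value and right with lo=value.
Preorder trace (stopping at first violation):
  at node 35 with bounds (-inf, +inf): OK
  at node 23 with bounds (-inf, 35): OK
  at node 34 with bounds (-inf, 23): VIOLATION
Node 34 violates its bound: not (-inf < 34 < 23).
Result: Not a valid BST


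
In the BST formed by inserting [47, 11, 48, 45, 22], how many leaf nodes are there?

Tree built from: [47, 11, 48, 45, 22]
Tree (level-order array): [47, 11, 48, None, 45, None, None, 22]
Rule: A leaf has 0 children.
Per-node child counts:
  node 47: 2 child(ren)
  node 11: 1 child(ren)
  node 45: 1 child(ren)
  node 22: 0 child(ren)
  node 48: 0 child(ren)
Matching nodes: [22, 48]
Count of leaf nodes: 2


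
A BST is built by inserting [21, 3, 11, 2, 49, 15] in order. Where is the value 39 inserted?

Starting tree (level order): [21, 3, 49, 2, 11, None, None, None, None, None, 15]
Insertion path: 21 -> 49
Result: insert 39 as left child of 49
Final tree (level order): [21, 3, 49, 2, 11, 39, None, None, None, None, 15]


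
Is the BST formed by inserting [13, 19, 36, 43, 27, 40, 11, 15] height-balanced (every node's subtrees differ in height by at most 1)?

Tree (level-order array): [13, 11, 19, None, None, 15, 36, None, None, 27, 43, None, None, 40]
Definition: a tree is height-balanced if, at every node, |h(left) - h(right)| <= 1 (empty subtree has height -1).
Bottom-up per-node check:
  node 11: h_left=-1, h_right=-1, diff=0 [OK], height=0
  node 15: h_left=-1, h_right=-1, diff=0 [OK], height=0
  node 27: h_left=-1, h_right=-1, diff=0 [OK], height=0
  node 40: h_left=-1, h_right=-1, diff=0 [OK], height=0
  node 43: h_left=0, h_right=-1, diff=1 [OK], height=1
  node 36: h_left=0, h_right=1, diff=1 [OK], height=2
  node 19: h_left=0, h_right=2, diff=2 [FAIL (|0-2|=2 > 1)], height=3
  node 13: h_left=0, h_right=3, diff=3 [FAIL (|0-3|=3 > 1)], height=4
Node 19 violates the condition: |0 - 2| = 2 > 1.
Result: Not balanced


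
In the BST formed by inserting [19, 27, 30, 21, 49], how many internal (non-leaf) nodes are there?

Tree built from: [19, 27, 30, 21, 49]
Tree (level-order array): [19, None, 27, 21, 30, None, None, None, 49]
Rule: An internal node has at least one child.
Per-node child counts:
  node 19: 1 child(ren)
  node 27: 2 child(ren)
  node 21: 0 child(ren)
  node 30: 1 child(ren)
  node 49: 0 child(ren)
Matching nodes: [19, 27, 30]
Count of internal (non-leaf) nodes: 3


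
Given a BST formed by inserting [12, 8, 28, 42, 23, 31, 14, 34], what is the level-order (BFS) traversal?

Tree insertion order: [12, 8, 28, 42, 23, 31, 14, 34]
Tree (level-order array): [12, 8, 28, None, None, 23, 42, 14, None, 31, None, None, None, None, 34]
BFS from the root, enqueuing left then right child of each popped node:
  queue [12] -> pop 12, enqueue [8, 28], visited so far: [12]
  queue [8, 28] -> pop 8, enqueue [none], visited so far: [12, 8]
  queue [28] -> pop 28, enqueue [23, 42], visited so far: [12, 8, 28]
  queue [23, 42] -> pop 23, enqueue [14], visited so far: [12, 8, 28, 23]
  queue [42, 14] -> pop 42, enqueue [31], visited so far: [12, 8, 28, 23, 42]
  queue [14, 31] -> pop 14, enqueue [none], visited so far: [12, 8, 28, 23, 42, 14]
  queue [31] -> pop 31, enqueue [34], visited so far: [12, 8, 28, 23, 42, 14, 31]
  queue [34] -> pop 34, enqueue [none], visited so far: [12, 8, 28, 23, 42, 14, 31, 34]
Result: [12, 8, 28, 23, 42, 14, 31, 34]


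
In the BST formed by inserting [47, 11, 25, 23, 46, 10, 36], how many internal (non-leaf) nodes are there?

Tree built from: [47, 11, 25, 23, 46, 10, 36]
Tree (level-order array): [47, 11, None, 10, 25, None, None, 23, 46, None, None, 36]
Rule: An internal node has at least one child.
Per-node child counts:
  node 47: 1 child(ren)
  node 11: 2 child(ren)
  node 10: 0 child(ren)
  node 25: 2 child(ren)
  node 23: 0 child(ren)
  node 46: 1 child(ren)
  node 36: 0 child(ren)
Matching nodes: [47, 11, 25, 46]
Count of internal (non-leaf) nodes: 4


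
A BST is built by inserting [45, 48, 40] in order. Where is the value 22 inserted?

Starting tree (level order): [45, 40, 48]
Insertion path: 45 -> 40
Result: insert 22 as left child of 40
Final tree (level order): [45, 40, 48, 22]


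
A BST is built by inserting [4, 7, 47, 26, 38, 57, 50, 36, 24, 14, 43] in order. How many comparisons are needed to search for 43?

Search path for 43: 4 -> 7 -> 47 -> 26 -> 38 -> 43
Found: True
Comparisons: 6


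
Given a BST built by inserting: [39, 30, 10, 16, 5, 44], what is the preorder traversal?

Tree insertion order: [39, 30, 10, 16, 5, 44]
Tree (level-order array): [39, 30, 44, 10, None, None, None, 5, 16]
Preorder traversal: [39, 30, 10, 5, 16, 44]


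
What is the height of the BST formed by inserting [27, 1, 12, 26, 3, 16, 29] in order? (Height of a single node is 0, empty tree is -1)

Insertion order: [27, 1, 12, 26, 3, 16, 29]
Tree (level-order array): [27, 1, 29, None, 12, None, None, 3, 26, None, None, 16]
Compute height bottom-up (empty subtree = -1):
  height(3) = 1 + max(-1, -1) = 0
  height(16) = 1 + max(-1, -1) = 0
  height(26) = 1 + max(0, -1) = 1
  height(12) = 1 + max(0, 1) = 2
  height(1) = 1 + max(-1, 2) = 3
  height(29) = 1 + max(-1, -1) = 0
  height(27) = 1 + max(3, 0) = 4
Height = 4


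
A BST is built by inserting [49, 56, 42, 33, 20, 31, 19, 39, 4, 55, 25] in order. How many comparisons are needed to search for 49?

Search path for 49: 49
Found: True
Comparisons: 1


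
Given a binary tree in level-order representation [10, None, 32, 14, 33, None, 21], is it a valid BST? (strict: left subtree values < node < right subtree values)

Level-order array: [10, None, 32, 14, 33, None, 21]
Validate using subtree bounds (lo, hi): at each node, require lo < value < hi,
then recurse left with hi=value and right with lo=value.
Preorder trace (stopping at first violation):
  at node 10 with bounds (-inf, +inf): OK
  at node 32 with bounds (10, +inf): OK
  at node 14 with bounds (10, 32): OK
  at node 21 with bounds (14, 32): OK
  at node 33 with bounds (32, +inf): OK
No violation found at any node.
Result: Valid BST


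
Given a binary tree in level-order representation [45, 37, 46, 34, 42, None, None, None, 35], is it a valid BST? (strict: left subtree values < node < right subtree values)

Level-order array: [45, 37, 46, 34, 42, None, None, None, 35]
Validate using subtree bounds (lo, hi): at each node, require lo < value < hi,
then recurse left with hi=value and right with lo=value.
Preorder trace (stopping at first violation):
  at node 45 with bounds (-inf, +inf): OK
  at node 37 with bounds (-inf, 45): OK
  at node 34 with bounds (-inf, 37): OK
  at node 35 with bounds (34, 37): OK
  at node 42 with bounds (37, 45): OK
  at node 46 with bounds (45, +inf): OK
No violation found at any node.
Result: Valid BST


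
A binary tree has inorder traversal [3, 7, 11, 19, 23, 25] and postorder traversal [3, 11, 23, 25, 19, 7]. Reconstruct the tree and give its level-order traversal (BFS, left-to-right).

Inorder:   [3, 7, 11, 19, 23, 25]
Postorder: [3, 11, 23, 25, 19, 7]
Algorithm: postorder visits root last, so walk postorder right-to-left;
each value is the root of the current inorder slice — split it at that
value, recurse on the right subtree first, then the left.
Recursive splits:
  root=7; inorder splits into left=[3], right=[11, 19, 23, 25]
  root=19; inorder splits into left=[11], right=[23, 25]
  root=25; inorder splits into left=[23], right=[]
  root=23; inorder splits into left=[], right=[]
  root=11; inorder splits into left=[], right=[]
  root=3; inorder splits into left=[], right=[]
Reconstructed level-order: [7, 3, 19, 11, 25, 23]


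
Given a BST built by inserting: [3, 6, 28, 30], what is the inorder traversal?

Tree insertion order: [3, 6, 28, 30]
Tree (level-order array): [3, None, 6, None, 28, None, 30]
Inorder traversal: [3, 6, 28, 30]


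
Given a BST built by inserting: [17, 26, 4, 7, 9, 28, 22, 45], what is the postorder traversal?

Tree insertion order: [17, 26, 4, 7, 9, 28, 22, 45]
Tree (level-order array): [17, 4, 26, None, 7, 22, 28, None, 9, None, None, None, 45]
Postorder traversal: [9, 7, 4, 22, 45, 28, 26, 17]


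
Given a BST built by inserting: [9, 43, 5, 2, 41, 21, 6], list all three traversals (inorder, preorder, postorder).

Tree insertion order: [9, 43, 5, 2, 41, 21, 6]
Tree (level-order array): [9, 5, 43, 2, 6, 41, None, None, None, None, None, 21]
Inorder (L, root, R): [2, 5, 6, 9, 21, 41, 43]
Preorder (root, L, R): [9, 5, 2, 6, 43, 41, 21]
Postorder (L, R, root): [2, 6, 5, 21, 41, 43, 9]


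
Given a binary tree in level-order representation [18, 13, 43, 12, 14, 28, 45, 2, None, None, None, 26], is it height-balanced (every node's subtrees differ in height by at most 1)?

Tree (level-order array): [18, 13, 43, 12, 14, 28, 45, 2, None, None, None, 26]
Definition: a tree is height-balanced if, at every node, |h(left) - h(right)| <= 1 (empty subtree has height -1).
Bottom-up per-node check:
  node 2: h_left=-1, h_right=-1, diff=0 [OK], height=0
  node 12: h_left=0, h_right=-1, diff=1 [OK], height=1
  node 14: h_left=-1, h_right=-1, diff=0 [OK], height=0
  node 13: h_left=1, h_right=0, diff=1 [OK], height=2
  node 26: h_left=-1, h_right=-1, diff=0 [OK], height=0
  node 28: h_left=0, h_right=-1, diff=1 [OK], height=1
  node 45: h_left=-1, h_right=-1, diff=0 [OK], height=0
  node 43: h_left=1, h_right=0, diff=1 [OK], height=2
  node 18: h_left=2, h_right=2, diff=0 [OK], height=3
All nodes satisfy the balance condition.
Result: Balanced


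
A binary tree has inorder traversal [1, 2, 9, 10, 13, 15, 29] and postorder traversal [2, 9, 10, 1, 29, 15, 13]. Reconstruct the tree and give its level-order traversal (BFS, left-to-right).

Inorder:   [1, 2, 9, 10, 13, 15, 29]
Postorder: [2, 9, 10, 1, 29, 15, 13]
Algorithm: postorder visits root last, so walk postorder right-to-left;
each value is the root of the current inorder slice — split it at that
value, recurse on the right subtree first, then the left.
Recursive splits:
  root=13; inorder splits into left=[1, 2, 9, 10], right=[15, 29]
  root=15; inorder splits into left=[], right=[29]
  root=29; inorder splits into left=[], right=[]
  root=1; inorder splits into left=[], right=[2, 9, 10]
  root=10; inorder splits into left=[2, 9], right=[]
  root=9; inorder splits into left=[2], right=[]
  root=2; inorder splits into left=[], right=[]
Reconstructed level-order: [13, 1, 15, 10, 29, 9, 2]


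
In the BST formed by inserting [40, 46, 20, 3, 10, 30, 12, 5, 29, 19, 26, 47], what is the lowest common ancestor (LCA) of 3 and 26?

Tree insertion order: [40, 46, 20, 3, 10, 30, 12, 5, 29, 19, 26, 47]
Tree (level-order array): [40, 20, 46, 3, 30, None, 47, None, 10, 29, None, None, None, 5, 12, 26, None, None, None, None, 19]
In a BST, the LCA of p=3, q=26 is the first node v on the
root-to-leaf path with p <= v <= q (go left if both < v, right if both > v).
Walk from root:
  at 40: both 3 and 26 < 40, go left
  at 20: 3 <= 20 <= 26, this is the LCA
LCA = 20


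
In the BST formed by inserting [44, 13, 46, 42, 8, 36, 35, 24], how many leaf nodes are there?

Tree built from: [44, 13, 46, 42, 8, 36, 35, 24]
Tree (level-order array): [44, 13, 46, 8, 42, None, None, None, None, 36, None, 35, None, 24]
Rule: A leaf has 0 children.
Per-node child counts:
  node 44: 2 child(ren)
  node 13: 2 child(ren)
  node 8: 0 child(ren)
  node 42: 1 child(ren)
  node 36: 1 child(ren)
  node 35: 1 child(ren)
  node 24: 0 child(ren)
  node 46: 0 child(ren)
Matching nodes: [8, 24, 46]
Count of leaf nodes: 3


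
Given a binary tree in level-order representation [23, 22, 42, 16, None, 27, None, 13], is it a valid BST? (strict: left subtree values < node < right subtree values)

Level-order array: [23, 22, 42, 16, None, 27, None, 13]
Validate using subtree bounds (lo, hi): at each node, require lo < value < hi,
then recurse left with hi=value and right with lo=value.
Preorder trace (stopping at first violation):
  at node 23 with bounds (-inf, +inf): OK
  at node 22 with bounds (-inf, 23): OK
  at node 16 with bounds (-inf, 22): OK
  at node 13 with bounds (-inf, 16): OK
  at node 42 with bounds (23, +inf): OK
  at node 27 with bounds (23, 42): OK
No violation found at any node.
Result: Valid BST


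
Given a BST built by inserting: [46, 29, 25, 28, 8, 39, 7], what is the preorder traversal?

Tree insertion order: [46, 29, 25, 28, 8, 39, 7]
Tree (level-order array): [46, 29, None, 25, 39, 8, 28, None, None, 7]
Preorder traversal: [46, 29, 25, 8, 7, 28, 39]


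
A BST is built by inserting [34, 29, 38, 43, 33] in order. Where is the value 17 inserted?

Starting tree (level order): [34, 29, 38, None, 33, None, 43]
Insertion path: 34 -> 29
Result: insert 17 as left child of 29
Final tree (level order): [34, 29, 38, 17, 33, None, 43]


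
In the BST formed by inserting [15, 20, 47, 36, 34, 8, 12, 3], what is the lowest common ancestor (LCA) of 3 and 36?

Tree insertion order: [15, 20, 47, 36, 34, 8, 12, 3]
Tree (level-order array): [15, 8, 20, 3, 12, None, 47, None, None, None, None, 36, None, 34]
In a BST, the LCA of p=3, q=36 is the first node v on the
root-to-leaf path with p <= v <= q (go left if both < v, right if both > v).
Walk from root:
  at 15: 3 <= 15 <= 36, this is the LCA
LCA = 15


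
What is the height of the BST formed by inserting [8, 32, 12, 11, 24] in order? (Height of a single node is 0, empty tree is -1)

Insertion order: [8, 32, 12, 11, 24]
Tree (level-order array): [8, None, 32, 12, None, 11, 24]
Compute height bottom-up (empty subtree = -1):
  height(11) = 1 + max(-1, -1) = 0
  height(24) = 1 + max(-1, -1) = 0
  height(12) = 1 + max(0, 0) = 1
  height(32) = 1 + max(1, -1) = 2
  height(8) = 1 + max(-1, 2) = 3
Height = 3


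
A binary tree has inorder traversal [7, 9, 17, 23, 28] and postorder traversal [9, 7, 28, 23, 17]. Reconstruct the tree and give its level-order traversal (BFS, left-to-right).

Inorder:   [7, 9, 17, 23, 28]
Postorder: [9, 7, 28, 23, 17]
Algorithm: postorder visits root last, so walk postorder right-to-left;
each value is the root of the current inorder slice — split it at that
value, recurse on the right subtree first, then the left.
Recursive splits:
  root=17; inorder splits into left=[7, 9], right=[23, 28]
  root=23; inorder splits into left=[], right=[28]
  root=28; inorder splits into left=[], right=[]
  root=7; inorder splits into left=[], right=[9]
  root=9; inorder splits into left=[], right=[]
Reconstructed level-order: [17, 7, 23, 9, 28]


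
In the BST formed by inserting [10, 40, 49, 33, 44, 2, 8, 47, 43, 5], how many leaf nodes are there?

Tree built from: [10, 40, 49, 33, 44, 2, 8, 47, 43, 5]
Tree (level-order array): [10, 2, 40, None, 8, 33, 49, 5, None, None, None, 44, None, None, None, 43, 47]
Rule: A leaf has 0 children.
Per-node child counts:
  node 10: 2 child(ren)
  node 2: 1 child(ren)
  node 8: 1 child(ren)
  node 5: 0 child(ren)
  node 40: 2 child(ren)
  node 33: 0 child(ren)
  node 49: 1 child(ren)
  node 44: 2 child(ren)
  node 43: 0 child(ren)
  node 47: 0 child(ren)
Matching nodes: [5, 33, 43, 47]
Count of leaf nodes: 4


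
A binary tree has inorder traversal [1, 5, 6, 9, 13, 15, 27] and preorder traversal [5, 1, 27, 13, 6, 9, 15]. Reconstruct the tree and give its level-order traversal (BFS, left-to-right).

Inorder:  [1, 5, 6, 9, 13, 15, 27]
Preorder: [5, 1, 27, 13, 6, 9, 15]
Algorithm: preorder visits root first, so consume preorder in order;
for each root, split the current inorder slice at that value into
left-subtree inorder and right-subtree inorder, then recurse.
Recursive splits:
  root=5; inorder splits into left=[1], right=[6, 9, 13, 15, 27]
  root=1; inorder splits into left=[], right=[]
  root=27; inorder splits into left=[6, 9, 13, 15], right=[]
  root=13; inorder splits into left=[6, 9], right=[15]
  root=6; inorder splits into left=[], right=[9]
  root=9; inorder splits into left=[], right=[]
  root=15; inorder splits into left=[], right=[]
Reconstructed level-order: [5, 1, 27, 13, 6, 15, 9]


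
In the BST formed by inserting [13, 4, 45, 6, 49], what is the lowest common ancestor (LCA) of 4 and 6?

Tree insertion order: [13, 4, 45, 6, 49]
Tree (level-order array): [13, 4, 45, None, 6, None, 49]
In a BST, the LCA of p=4, q=6 is the first node v on the
root-to-leaf path with p <= v <= q (go left if both < v, right if both > v).
Walk from root:
  at 13: both 4 and 6 < 13, go left
  at 4: 4 <= 4 <= 6, this is the LCA
LCA = 4


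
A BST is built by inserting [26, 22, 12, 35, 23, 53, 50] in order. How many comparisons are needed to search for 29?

Search path for 29: 26 -> 35
Found: False
Comparisons: 2


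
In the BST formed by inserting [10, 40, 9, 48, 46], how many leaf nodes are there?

Tree built from: [10, 40, 9, 48, 46]
Tree (level-order array): [10, 9, 40, None, None, None, 48, 46]
Rule: A leaf has 0 children.
Per-node child counts:
  node 10: 2 child(ren)
  node 9: 0 child(ren)
  node 40: 1 child(ren)
  node 48: 1 child(ren)
  node 46: 0 child(ren)
Matching nodes: [9, 46]
Count of leaf nodes: 2


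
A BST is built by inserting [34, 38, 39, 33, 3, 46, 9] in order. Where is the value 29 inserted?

Starting tree (level order): [34, 33, 38, 3, None, None, 39, None, 9, None, 46]
Insertion path: 34 -> 33 -> 3 -> 9
Result: insert 29 as right child of 9
Final tree (level order): [34, 33, 38, 3, None, None, 39, None, 9, None, 46, None, 29]


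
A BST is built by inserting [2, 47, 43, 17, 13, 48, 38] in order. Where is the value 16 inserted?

Starting tree (level order): [2, None, 47, 43, 48, 17, None, None, None, 13, 38]
Insertion path: 2 -> 47 -> 43 -> 17 -> 13
Result: insert 16 as right child of 13
Final tree (level order): [2, None, 47, 43, 48, 17, None, None, None, 13, 38, None, 16]


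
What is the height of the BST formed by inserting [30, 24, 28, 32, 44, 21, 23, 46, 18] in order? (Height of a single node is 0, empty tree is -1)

Insertion order: [30, 24, 28, 32, 44, 21, 23, 46, 18]
Tree (level-order array): [30, 24, 32, 21, 28, None, 44, 18, 23, None, None, None, 46]
Compute height bottom-up (empty subtree = -1):
  height(18) = 1 + max(-1, -1) = 0
  height(23) = 1 + max(-1, -1) = 0
  height(21) = 1 + max(0, 0) = 1
  height(28) = 1 + max(-1, -1) = 0
  height(24) = 1 + max(1, 0) = 2
  height(46) = 1 + max(-1, -1) = 0
  height(44) = 1 + max(-1, 0) = 1
  height(32) = 1 + max(-1, 1) = 2
  height(30) = 1 + max(2, 2) = 3
Height = 3


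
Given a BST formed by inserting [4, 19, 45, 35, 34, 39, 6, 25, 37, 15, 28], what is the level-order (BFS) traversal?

Tree insertion order: [4, 19, 45, 35, 34, 39, 6, 25, 37, 15, 28]
Tree (level-order array): [4, None, 19, 6, 45, None, 15, 35, None, None, None, 34, 39, 25, None, 37, None, None, 28]
BFS from the root, enqueuing left then right child of each popped node:
  queue [4] -> pop 4, enqueue [19], visited so far: [4]
  queue [19] -> pop 19, enqueue [6, 45], visited so far: [4, 19]
  queue [6, 45] -> pop 6, enqueue [15], visited so far: [4, 19, 6]
  queue [45, 15] -> pop 45, enqueue [35], visited so far: [4, 19, 6, 45]
  queue [15, 35] -> pop 15, enqueue [none], visited so far: [4, 19, 6, 45, 15]
  queue [35] -> pop 35, enqueue [34, 39], visited so far: [4, 19, 6, 45, 15, 35]
  queue [34, 39] -> pop 34, enqueue [25], visited so far: [4, 19, 6, 45, 15, 35, 34]
  queue [39, 25] -> pop 39, enqueue [37], visited so far: [4, 19, 6, 45, 15, 35, 34, 39]
  queue [25, 37] -> pop 25, enqueue [28], visited so far: [4, 19, 6, 45, 15, 35, 34, 39, 25]
  queue [37, 28] -> pop 37, enqueue [none], visited so far: [4, 19, 6, 45, 15, 35, 34, 39, 25, 37]
  queue [28] -> pop 28, enqueue [none], visited so far: [4, 19, 6, 45, 15, 35, 34, 39, 25, 37, 28]
Result: [4, 19, 6, 45, 15, 35, 34, 39, 25, 37, 28]


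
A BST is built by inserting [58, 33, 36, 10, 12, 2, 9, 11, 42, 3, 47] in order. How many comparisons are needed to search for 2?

Search path for 2: 58 -> 33 -> 10 -> 2
Found: True
Comparisons: 4


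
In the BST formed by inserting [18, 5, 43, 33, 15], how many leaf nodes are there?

Tree built from: [18, 5, 43, 33, 15]
Tree (level-order array): [18, 5, 43, None, 15, 33]
Rule: A leaf has 0 children.
Per-node child counts:
  node 18: 2 child(ren)
  node 5: 1 child(ren)
  node 15: 0 child(ren)
  node 43: 1 child(ren)
  node 33: 0 child(ren)
Matching nodes: [15, 33]
Count of leaf nodes: 2


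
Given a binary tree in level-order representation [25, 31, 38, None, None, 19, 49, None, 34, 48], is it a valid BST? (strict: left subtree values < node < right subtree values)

Level-order array: [25, 31, 38, None, None, 19, 49, None, 34, 48]
Validate using subtree bounds (lo, hi): at each node, require lo < value < hi,
then recurse left with hi=value and right with lo=value.
Preorder trace (stopping at first violation):
  at node 25 with bounds (-inf, +inf): OK
  at node 31 with bounds (-inf, 25): VIOLATION
Node 31 violates its bound: not (-inf < 31 < 25).
Result: Not a valid BST


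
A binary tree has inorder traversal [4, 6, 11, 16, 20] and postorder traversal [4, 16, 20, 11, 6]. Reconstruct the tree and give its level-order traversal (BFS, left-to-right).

Inorder:   [4, 6, 11, 16, 20]
Postorder: [4, 16, 20, 11, 6]
Algorithm: postorder visits root last, so walk postorder right-to-left;
each value is the root of the current inorder slice — split it at that
value, recurse on the right subtree first, then the left.
Recursive splits:
  root=6; inorder splits into left=[4], right=[11, 16, 20]
  root=11; inorder splits into left=[], right=[16, 20]
  root=20; inorder splits into left=[16], right=[]
  root=16; inorder splits into left=[], right=[]
  root=4; inorder splits into left=[], right=[]
Reconstructed level-order: [6, 4, 11, 20, 16]


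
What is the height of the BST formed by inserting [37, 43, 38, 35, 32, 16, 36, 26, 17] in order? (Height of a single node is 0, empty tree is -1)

Insertion order: [37, 43, 38, 35, 32, 16, 36, 26, 17]
Tree (level-order array): [37, 35, 43, 32, 36, 38, None, 16, None, None, None, None, None, None, 26, 17]
Compute height bottom-up (empty subtree = -1):
  height(17) = 1 + max(-1, -1) = 0
  height(26) = 1 + max(0, -1) = 1
  height(16) = 1 + max(-1, 1) = 2
  height(32) = 1 + max(2, -1) = 3
  height(36) = 1 + max(-1, -1) = 0
  height(35) = 1 + max(3, 0) = 4
  height(38) = 1 + max(-1, -1) = 0
  height(43) = 1 + max(0, -1) = 1
  height(37) = 1 + max(4, 1) = 5
Height = 5


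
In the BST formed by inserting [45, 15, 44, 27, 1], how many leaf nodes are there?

Tree built from: [45, 15, 44, 27, 1]
Tree (level-order array): [45, 15, None, 1, 44, None, None, 27]
Rule: A leaf has 0 children.
Per-node child counts:
  node 45: 1 child(ren)
  node 15: 2 child(ren)
  node 1: 0 child(ren)
  node 44: 1 child(ren)
  node 27: 0 child(ren)
Matching nodes: [1, 27]
Count of leaf nodes: 2


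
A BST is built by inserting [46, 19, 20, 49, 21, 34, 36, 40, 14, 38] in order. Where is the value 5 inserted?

Starting tree (level order): [46, 19, 49, 14, 20, None, None, None, None, None, 21, None, 34, None, 36, None, 40, 38]
Insertion path: 46 -> 19 -> 14
Result: insert 5 as left child of 14
Final tree (level order): [46, 19, 49, 14, 20, None, None, 5, None, None, 21, None, None, None, 34, None, 36, None, 40, 38]


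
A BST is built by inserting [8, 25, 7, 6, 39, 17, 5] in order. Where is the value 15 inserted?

Starting tree (level order): [8, 7, 25, 6, None, 17, 39, 5]
Insertion path: 8 -> 25 -> 17
Result: insert 15 as left child of 17
Final tree (level order): [8, 7, 25, 6, None, 17, 39, 5, None, 15]


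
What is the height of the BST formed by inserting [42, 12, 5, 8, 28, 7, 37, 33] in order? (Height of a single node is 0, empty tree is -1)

Insertion order: [42, 12, 5, 8, 28, 7, 37, 33]
Tree (level-order array): [42, 12, None, 5, 28, None, 8, None, 37, 7, None, 33]
Compute height bottom-up (empty subtree = -1):
  height(7) = 1 + max(-1, -1) = 0
  height(8) = 1 + max(0, -1) = 1
  height(5) = 1 + max(-1, 1) = 2
  height(33) = 1 + max(-1, -1) = 0
  height(37) = 1 + max(0, -1) = 1
  height(28) = 1 + max(-1, 1) = 2
  height(12) = 1 + max(2, 2) = 3
  height(42) = 1 + max(3, -1) = 4
Height = 4


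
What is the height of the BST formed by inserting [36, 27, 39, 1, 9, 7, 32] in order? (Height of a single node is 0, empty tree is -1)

Insertion order: [36, 27, 39, 1, 9, 7, 32]
Tree (level-order array): [36, 27, 39, 1, 32, None, None, None, 9, None, None, 7]
Compute height bottom-up (empty subtree = -1):
  height(7) = 1 + max(-1, -1) = 0
  height(9) = 1 + max(0, -1) = 1
  height(1) = 1 + max(-1, 1) = 2
  height(32) = 1 + max(-1, -1) = 0
  height(27) = 1 + max(2, 0) = 3
  height(39) = 1 + max(-1, -1) = 0
  height(36) = 1 + max(3, 0) = 4
Height = 4


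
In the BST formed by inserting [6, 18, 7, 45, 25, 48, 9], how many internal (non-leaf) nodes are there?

Tree built from: [6, 18, 7, 45, 25, 48, 9]
Tree (level-order array): [6, None, 18, 7, 45, None, 9, 25, 48]
Rule: An internal node has at least one child.
Per-node child counts:
  node 6: 1 child(ren)
  node 18: 2 child(ren)
  node 7: 1 child(ren)
  node 9: 0 child(ren)
  node 45: 2 child(ren)
  node 25: 0 child(ren)
  node 48: 0 child(ren)
Matching nodes: [6, 18, 7, 45]
Count of internal (non-leaf) nodes: 4


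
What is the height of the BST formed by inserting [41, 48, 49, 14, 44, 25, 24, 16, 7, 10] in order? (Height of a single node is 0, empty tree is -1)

Insertion order: [41, 48, 49, 14, 44, 25, 24, 16, 7, 10]
Tree (level-order array): [41, 14, 48, 7, 25, 44, 49, None, 10, 24, None, None, None, None, None, None, None, 16]
Compute height bottom-up (empty subtree = -1):
  height(10) = 1 + max(-1, -1) = 0
  height(7) = 1 + max(-1, 0) = 1
  height(16) = 1 + max(-1, -1) = 0
  height(24) = 1 + max(0, -1) = 1
  height(25) = 1 + max(1, -1) = 2
  height(14) = 1 + max(1, 2) = 3
  height(44) = 1 + max(-1, -1) = 0
  height(49) = 1 + max(-1, -1) = 0
  height(48) = 1 + max(0, 0) = 1
  height(41) = 1 + max(3, 1) = 4
Height = 4


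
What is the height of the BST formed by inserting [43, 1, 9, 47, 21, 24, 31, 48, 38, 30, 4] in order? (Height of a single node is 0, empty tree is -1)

Insertion order: [43, 1, 9, 47, 21, 24, 31, 48, 38, 30, 4]
Tree (level-order array): [43, 1, 47, None, 9, None, 48, 4, 21, None, None, None, None, None, 24, None, 31, 30, 38]
Compute height bottom-up (empty subtree = -1):
  height(4) = 1 + max(-1, -1) = 0
  height(30) = 1 + max(-1, -1) = 0
  height(38) = 1 + max(-1, -1) = 0
  height(31) = 1 + max(0, 0) = 1
  height(24) = 1 + max(-1, 1) = 2
  height(21) = 1 + max(-1, 2) = 3
  height(9) = 1 + max(0, 3) = 4
  height(1) = 1 + max(-1, 4) = 5
  height(48) = 1 + max(-1, -1) = 0
  height(47) = 1 + max(-1, 0) = 1
  height(43) = 1 + max(5, 1) = 6
Height = 6


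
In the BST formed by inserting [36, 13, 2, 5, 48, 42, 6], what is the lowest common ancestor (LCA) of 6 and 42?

Tree insertion order: [36, 13, 2, 5, 48, 42, 6]
Tree (level-order array): [36, 13, 48, 2, None, 42, None, None, 5, None, None, None, 6]
In a BST, the LCA of p=6, q=42 is the first node v on the
root-to-leaf path with p <= v <= q (go left if both < v, right if both > v).
Walk from root:
  at 36: 6 <= 36 <= 42, this is the LCA
LCA = 36


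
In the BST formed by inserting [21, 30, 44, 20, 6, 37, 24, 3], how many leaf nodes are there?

Tree built from: [21, 30, 44, 20, 6, 37, 24, 3]
Tree (level-order array): [21, 20, 30, 6, None, 24, 44, 3, None, None, None, 37]
Rule: A leaf has 0 children.
Per-node child counts:
  node 21: 2 child(ren)
  node 20: 1 child(ren)
  node 6: 1 child(ren)
  node 3: 0 child(ren)
  node 30: 2 child(ren)
  node 24: 0 child(ren)
  node 44: 1 child(ren)
  node 37: 0 child(ren)
Matching nodes: [3, 24, 37]
Count of leaf nodes: 3


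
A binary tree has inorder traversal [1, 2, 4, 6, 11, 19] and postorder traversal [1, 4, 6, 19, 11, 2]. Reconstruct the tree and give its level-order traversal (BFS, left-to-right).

Inorder:   [1, 2, 4, 6, 11, 19]
Postorder: [1, 4, 6, 19, 11, 2]
Algorithm: postorder visits root last, so walk postorder right-to-left;
each value is the root of the current inorder slice — split it at that
value, recurse on the right subtree first, then the left.
Recursive splits:
  root=2; inorder splits into left=[1], right=[4, 6, 11, 19]
  root=11; inorder splits into left=[4, 6], right=[19]
  root=19; inorder splits into left=[], right=[]
  root=6; inorder splits into left=[4], right=[]
  root=4; inorder splits into left=[], right=[]
  root=1; inorder splits into left=[], right=[]
Reconstructed level-order: [2, 1, 11, 6, 19, 4]


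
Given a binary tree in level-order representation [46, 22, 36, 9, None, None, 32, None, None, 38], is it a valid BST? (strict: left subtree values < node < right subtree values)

Level-order array: [46, 22, 36, 9, None, None, 32, None, None, 38]
Validate using subtree bounds (lo, hi): at each node, require lo < value < hi,
then recurse left with hi=value and right with lo=value.
Preorder trace (stopping at first violation):
  at node 46 with bounds (-inf, +inf): OK
  at node 22 with bounds (-inf, 46): OK
  at node 9 with bounds (-inf, 22): OK
  at node 36 with bounds (46, +inf): VIOLATION
Node 36 violates its bound: not (46 < 36 < +inf).
Result: Not a valid BST


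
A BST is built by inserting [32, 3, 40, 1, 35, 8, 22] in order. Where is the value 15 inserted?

Starting tree (level order): [32, 3, 40, 1, 8, 35, None, None, None, None, 22]
Insertion path: 32 -> 3 -> 8 -> 22
Result: insert 15 as left child of 22
Final tree (level order): [32, 3, 40, 1, 8, 35, None, None, None, None, 22, None, None, 15]


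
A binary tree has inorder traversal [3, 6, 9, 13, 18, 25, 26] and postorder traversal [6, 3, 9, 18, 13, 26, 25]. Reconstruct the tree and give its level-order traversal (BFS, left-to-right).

Inorder:   [3, 6, 9, 13, 18, 25, 26]
Postorder: [6, 3, 9, 18, 13, 26, 25]
Algorithm: postorder visits root last, so walk postorder right-to-left;
each value is the root of the current inorder slice — split it at that
value, recurse on the right subtree first, then the left.
Recursive splits:
  root=25; inorder splits into left=[3, 6, 9, 13, 18], right=[26]
  root=26; inorder splits into left=[], right=[]
  root=13; inorder splits into left=[3, 6, 9], right=[18]
  root=18; inorder splits into left=[], right=[]
  root=9; inorder splits into left=[3, 6], right=[]
  root=3; inorder splits into left=[], right=[6]
  root=6; inorder splits into left=[], right=[]
Reconstructed level-order: [25, 13, 26, 9, 18, 3, 6]


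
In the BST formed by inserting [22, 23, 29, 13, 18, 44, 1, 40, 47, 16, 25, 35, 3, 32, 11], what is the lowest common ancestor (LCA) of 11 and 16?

Tree insertion order: [22, 23, 29, 13, 18, 44, 1, 40, 47, 16, 25, 35, 3, 32, 11]
Tree (level-order array): [22, 13, 23, 1, 18, None, 29, None, 3, 16, None, 25, 44, None, 11, None, None, None, None, 40, 47, None, None, 35, None, None, None, 32]
In a BST, the LCA of p=11, q=16 is the first node v on the
root-to-leaf path with p <= v <= q (go left if both < v, right if both > v).
Walk from root:
  at 22: both 11 and 16 < 22, go left
  at 13: 11 <= 13 <= 16, this is the LCA
LCA = 13


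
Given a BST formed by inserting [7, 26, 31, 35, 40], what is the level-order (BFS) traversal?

Tree insertion order: [7, 26, 31, 35, 40]
Tree (level-order array): [7, None, 26, None, 31, None, 35, None, 40]
BFS from the root, enqueuing left then right child of each popped node:
  queue [7] -> pop 7, enqueue [26], visited so far: [7]
  queue [26] -> pop 26, enqueue [31], visited so far: [7, 26]
  queue [31] -> pop 31, enqueue [35], visited so far: [7, 26, 31]
  queue [35] -> pop 35, enqueue [40], visited so far: [7, 26, 31, 35]
  queue [40] -> pop 40, enqueue [none], visited so far: [7, 26, 31, 35, 40]
Result: [7, 26, 31, 35, 40]


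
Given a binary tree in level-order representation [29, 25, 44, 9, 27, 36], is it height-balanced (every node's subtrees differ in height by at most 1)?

Tree (level-order array): [29, 25, 44, 9, 27, 36]
Definition: a tree is height-balanced if, at every node, |h(left) - h(right)| <= 1 (empty subtree has height -1).
Bottom-up per-node check:
  node 9: h_left=-1, h_right=-1, diff=0 [OK], height=0
  node 27: h_left=-1, h_right=-1, diff=0 [OK], height=0
  node 25: h_left=0, h_right=0, diff=0 [OK], height=1
  node 36: h_left=-1, h_right=-1, diff=0 [OK], height=0
  node 44: h_left=0, h_right=-1, diff=1 [OK], height=1
  node 29: h_left=1, h_right=1, diff=0 [OK], height=2
All nodes satisfy the balance condition.
Result: Balanced


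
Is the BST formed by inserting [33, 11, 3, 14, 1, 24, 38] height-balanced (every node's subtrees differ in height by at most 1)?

Tree (level-order array): [33, 11, 38, 3, 14, None, None, 1, None, None, 24]
Definition: a tree is height-balanced if, at every node, |h(left) - h(right)| <= 1 (empty subtree has height -1).
Bottom-up per-node check:
  node 1: h_left=-1, h_right=-1, diff=0 [OK], height=0
  node 3: h_left=0, h_right=-1, diff=1 [OK], height=1
  node 24: h_left=-1, h_right=-1, diff=0 [OK], height=0
  node 14: h_left=-1, h_right=0, diff=1 [OK], height=1
  node 11: h_left=1, h_right=1, diff=0 [OK], height=2
  node 38: h_left=-1, h_right=-1, diff=0 [OK], height=0
  node 33: h_left=2, h_right=0, diff=2 [FAIL (|2-0|=2 > 1)], height=3
Node 33 violates the condition: |2 - 0| = 2 > 1.
Result: Not balanced
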